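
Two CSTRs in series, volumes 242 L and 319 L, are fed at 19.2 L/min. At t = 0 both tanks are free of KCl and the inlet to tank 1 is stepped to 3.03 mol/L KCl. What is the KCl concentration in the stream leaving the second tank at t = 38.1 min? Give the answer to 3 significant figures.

2.23 mol/L

Each tank obeys Vᵢ dCᵢ/dt = Q(Cᵢ₋₁ − Cᵢ), so τᵢ = Vᵢ/Q.
τ₁ = 242/19.2 = 12.604 min; τ₂ = 319/19.2 = 16.615 min.
Solving the cascade with C₁(0)=C₂(0)=0 gives C₂(t) = C_in[1 − (τ₁ e^(−t/τ₁) − τ₂ e^(−t/τ₂))/(τ₁ − τ₂)].
At t = 38.1: e^(−t/τ₁) = 0.048664, e^(−t/τ₂) = 0.10095.
C₂ = 3.03·[1 − (12.604·0.048664 − 16.615·0.10095)/(-4.0104)] = 3.03·0.73474 = 2.2263 mol/L.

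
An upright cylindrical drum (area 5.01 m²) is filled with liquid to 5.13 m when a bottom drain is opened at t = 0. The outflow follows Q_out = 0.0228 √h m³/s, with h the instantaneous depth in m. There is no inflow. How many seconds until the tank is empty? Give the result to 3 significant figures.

995 s

A dh/dt = −Q_out = −0.0228 √h.
∫ h^(−1/2) dh = −(0.0228/A) ∫ dt, giving 2√h = 2√h₀ − (0.0228/A) t.
Tank is empty when √h = 0: t_empty = 2A√h₀/0.0228.
t_empty = 2·5.01·√5.13/0.0228 = 10.020·2.2650/0.0228 = 995.39 s.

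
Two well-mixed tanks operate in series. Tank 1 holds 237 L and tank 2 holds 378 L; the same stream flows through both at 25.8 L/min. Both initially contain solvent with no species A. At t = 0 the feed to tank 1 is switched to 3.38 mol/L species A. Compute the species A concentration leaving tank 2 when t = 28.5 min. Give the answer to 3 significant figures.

Each tank obeys Vᵢ dCᵢ/dt = Q(Cᵢ₋₁ − Cᵢ), so τᵢ = Vᵢ/Q.
τ₁ = 237/25.8 = 9.1860 min; τ₂ = 378/25.8 = 14.651 min.
Solving the cascade with C₁(0)=C₂(0)=0 gives C₂(t) = C_in[1 − (τ₁ e^(−t/τ₁) − τ₂ e^(−t/τ₂))/(τ₁ − τ₂)].
At t = 28.5: e^(−t/τ₁) = 0.044935, e^(−t/τ₂) = 0.14295.
C₂ = 3.38·[1 − (9.1860·0.044935 − 14.651·0.14295)/(-5.4651)] = 3.38·0.69229 = 2.3400 mol/L.

2.34 mol/L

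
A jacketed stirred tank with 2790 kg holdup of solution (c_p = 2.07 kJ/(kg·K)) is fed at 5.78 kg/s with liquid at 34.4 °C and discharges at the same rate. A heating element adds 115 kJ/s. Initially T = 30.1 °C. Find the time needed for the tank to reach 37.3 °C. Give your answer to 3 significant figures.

352 s

First-law balance (no shaft work): M c_p dT/dt = ṁ c_p (T_in − T) + 115.
τ = M/ṁ = 482.70 s; T_ss = T_in + Q̇/(ṁ c_p) = 44.012 °C.
T(t) = T_ss + (T₀ − T_ss) e^(−t/τ). Set T = 37.3:
e^(−t/τ) = (37.3 − 44.012)/(30.1 − 44.012) = 0.48245
t = −482.70 · ln(0.48245) = 351.83 s.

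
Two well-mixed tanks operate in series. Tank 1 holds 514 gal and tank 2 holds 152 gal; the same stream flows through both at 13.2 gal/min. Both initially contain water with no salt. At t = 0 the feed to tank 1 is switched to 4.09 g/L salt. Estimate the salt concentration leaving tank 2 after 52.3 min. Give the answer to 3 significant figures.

2.59 g/L

Species balance on tank i: dCᵢ/dt = (Cᵢ₋₁ − Cᵢ)/τᵢ with τᵢ = Vᵢ/Q.
τ₁ = 514/13.2 = 38.939 min; τ₂ = 152/13.2 = 11.515 min.
Tank 1: C₁ = C_in(1 − e^(−t/τ₁)). Tank 2 (τ₁ ≠ τ₂): C₂ = C_in[1 − (τ₁ e^(−t/τ₁) − τ₂ e^(−t/τ₂))/(τ₁ − τ₂)].
At t = 52.3: e^(−t/τ₁) = 0.26103, e^(−t/τ₂) = 0.010654.
C₂ = 4.09·[1 − (38.939·0.26103 − 11.515·0.010654)/(27.424)] = 4.09·0.63384 = 2.5924 g/L.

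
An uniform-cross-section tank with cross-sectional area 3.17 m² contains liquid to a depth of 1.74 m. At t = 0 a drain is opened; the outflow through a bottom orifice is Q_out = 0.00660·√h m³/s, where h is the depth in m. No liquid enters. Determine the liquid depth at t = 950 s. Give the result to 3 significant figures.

0.109 m

With no inflow, A dh/dt = −0.00660 √h.
This is separable: 2 d(√h)/dt = −0.00660/A, so √h = √h₀ − (0.00660/(2A)) t.
√h = √1.74 − 0.00660·950/(2·3.17) = 1.3191 − 0.98896 = 0.33013.
h = 0.33013² = 0.10899 m.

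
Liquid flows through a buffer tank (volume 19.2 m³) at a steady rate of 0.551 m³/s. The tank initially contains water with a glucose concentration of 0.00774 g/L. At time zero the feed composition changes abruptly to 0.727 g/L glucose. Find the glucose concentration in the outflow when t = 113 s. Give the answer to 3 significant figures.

Species balance on the tank: V dC/dt = Q(C_in − C).
Rewrite as dC/dt + C/τ = C_in/τ, τ = V/Q = 34.846 s.
Integrating: C(t) = C_in + (C₀ − C_in) e^(−t/τ).
C(113) = 0.727 + (0.00774 − 0.727)·e^(−113/34.846) = 0.727 + (-0.71926)·0.039052 = 0.69891 g/L.

0.699 g/L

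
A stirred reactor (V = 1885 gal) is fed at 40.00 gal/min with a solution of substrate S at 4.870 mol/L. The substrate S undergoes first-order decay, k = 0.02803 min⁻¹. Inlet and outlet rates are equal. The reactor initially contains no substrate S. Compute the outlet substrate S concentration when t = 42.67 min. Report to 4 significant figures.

V dC/dt = Q(C_in − C) − k V C.
This is linear with rate a = Q/V + k = 0.0492502 min⁻¹.
C_ss = Q C_in/(Q + kV) = 2.09831 mol/L; C(t) = C_ss + (C₀ − C_ss) e^(−a t).
C(42.67) = 2.09831 + (-2.09831)·e^(−0.0492502·42.67) = 2.09831 + (-2.09831)·0.122272 = 1.84175 mol/L.

1.842 mol/L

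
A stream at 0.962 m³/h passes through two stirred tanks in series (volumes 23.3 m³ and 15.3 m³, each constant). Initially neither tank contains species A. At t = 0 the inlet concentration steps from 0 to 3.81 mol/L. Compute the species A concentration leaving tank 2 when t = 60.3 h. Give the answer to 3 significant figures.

Each tank obeys Vᵢ dCᵢ/dt = Q(Cᵢ₋₁ − Cᵢ), so τᵢ = Vᵢ/Q.
τ₁ = 23.3/0.962 = 24.220 h; τ₂ = 15.3/0.962 = 15.904 h.
Tank 1: C₁ = C_in(1 − e^(−t/τ₁)). Tank 2 (τ₁ ≠ τ₂): C₂ = C_in[1 − (τ₁ e^(−t/τ₁) − τ₂ e^(−t/τ₂))/(τ₁ − τ₂)].
At t = 60.3: e^(−t/τ₁) = 0.082940, e^(−t/τ₂) = 0.022564.
C₂ = 3.81·[1 − (24.220·0.082940 − 15.904·0.022564)/(8.3160)] = 3.81·0.80159 = 3.0541 mol/L.

3.05 mol/L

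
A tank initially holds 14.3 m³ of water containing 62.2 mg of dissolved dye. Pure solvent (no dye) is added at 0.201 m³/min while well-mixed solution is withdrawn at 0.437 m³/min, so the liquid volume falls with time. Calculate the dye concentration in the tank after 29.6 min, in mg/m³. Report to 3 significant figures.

Total volume: dV/dt = Q_in − Q_out = -0.23600 m³/min, so V(t) = 14.3 − 0.23600 t and V(29.6) = 7.3144 m³.
Species balance (pure solvent in): dm/dt = −Q_out · m/V(t).
dm/m = −Q_out dt/(V₀ − 0.23600 t); integrating gives ln(m/m₀) = −(Q_out/(Q_in−Q_out)) ln(V/V₀).
m = m₀ (V₀/V)^(Q_out/(Q_in−Q_out)) = 62.2 × (14.3/7.3144)^(-1.8517) = 17.974 mg.
C = m/V = 17.974/7.3144 = 2.4574 mg/m³.

2.46 mg/m³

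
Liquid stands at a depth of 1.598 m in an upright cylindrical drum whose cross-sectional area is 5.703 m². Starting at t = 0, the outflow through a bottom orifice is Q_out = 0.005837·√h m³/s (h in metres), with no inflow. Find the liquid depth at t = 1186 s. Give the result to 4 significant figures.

0.4319 m

With no inflow, A dh/dt = −0.005837 √h.
Separate and integrate: 2(√h − √h₀) = −(0.005837/A) t.
√h = √1.598 − 0.005837·1186/(2·5.703) = 1.26412 − 0.606933 = 0.657187.
h = 0.657187² = 0.431895 m.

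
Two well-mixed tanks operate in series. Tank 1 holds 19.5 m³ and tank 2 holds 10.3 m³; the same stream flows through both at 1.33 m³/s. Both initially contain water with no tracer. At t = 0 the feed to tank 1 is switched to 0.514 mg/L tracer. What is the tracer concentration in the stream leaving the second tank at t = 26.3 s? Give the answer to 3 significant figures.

0.352 mg/L

Species balance on tank i: dCᵢ/dt = (Cᵢ₋₁ − Cᵢ)/τᵢ with τᵢ = Vᵢ/Q.
τ₁ = 19.5/1.33 = 14.662 s; τ₂ = 10.3/1.33 = 7.7444 s.
Tank 1: C₁ = C_in(1 − e^(−t/τ₁)). Tank 2 (τ₁ ≠ τ₂): C₂ = C_in[1 − (τ₁ e^(−t/τ₁) − τ₂ e^(−t/τ₂))/(τ₁ − τ₂)].
At t = 26.3: e^(−t/τ₁) = 0.16633, e^(−t/τ₂) = 0.033506.
C₂ = 0.514·[1 − (14.662·0.16633 − 7.7444·0.033506)/(6.9173)] = 0.514·0.68497 = 0.35207 mg/L.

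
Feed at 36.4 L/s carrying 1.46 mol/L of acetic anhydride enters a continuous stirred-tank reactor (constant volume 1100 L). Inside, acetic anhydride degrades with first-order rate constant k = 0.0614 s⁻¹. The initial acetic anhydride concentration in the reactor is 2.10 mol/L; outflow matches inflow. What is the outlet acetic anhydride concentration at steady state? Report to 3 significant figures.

V dC/dt = Q(C_in − C) − k V C.
Steady state (dC/dt = 0): C_ss = Q C_in/(Q + kV) = C_in/(1 + kV/Q).
C_ss = 36.4·1.46/(36.4 + 0.0614·1100) = 53.144/103.94 = 0.51129 mol/L.

0.511 mol/L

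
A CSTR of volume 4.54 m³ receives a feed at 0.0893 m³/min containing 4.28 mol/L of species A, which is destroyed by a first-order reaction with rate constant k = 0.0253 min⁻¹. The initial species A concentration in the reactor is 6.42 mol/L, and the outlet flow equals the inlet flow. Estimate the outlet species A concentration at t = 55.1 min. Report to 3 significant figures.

2.25 mol/L

V dC/dt = Q(C_in − C) − k V C.
dC/dt = (Q/V) C_in − (Q/V + k) C; effective rate a = Q/V + k = 0.019670 + 0.0253 = 0.044970 min⁻¹.
C_ss = Q C_in/(Q + kV) = 1.8721 mol/L; C(t) = C_ss + (C₀ − C_ss) e^(−a t).
C(55.1) = 1.8721 + (4.5479)·e^(−0.044970·55.1) = 1.8721 + (4.5479)·0.083926 = 2.2538 mol/L.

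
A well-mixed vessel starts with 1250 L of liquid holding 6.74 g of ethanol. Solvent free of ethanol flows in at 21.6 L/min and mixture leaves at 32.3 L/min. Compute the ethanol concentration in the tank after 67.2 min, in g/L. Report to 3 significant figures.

0.000957 g/L

Total volume: dV/dt = Q_in − Q_out = -10.700 L/min, so V(t) = 1250 − 10.700 t and V(67.2) = 530.96 L.
Species balance (pure solvent in): dm/dt = −Q_out · m/V(t).
dm/m = −Q_out dt/(V₀ − 10.700 t); integrating gives ln(m/m₀) = −(Q_out/(Q_in−Q_out)) ln(V/V₀).
m = m₀ (V₀/V)^(Q_out/(Q_in−Q_out)) = 6.74 × (1250/530.96)^(-3.0187) = 0.50835 g.
C = m/V = 0.50835/530.96 = 0.00095742 g/L.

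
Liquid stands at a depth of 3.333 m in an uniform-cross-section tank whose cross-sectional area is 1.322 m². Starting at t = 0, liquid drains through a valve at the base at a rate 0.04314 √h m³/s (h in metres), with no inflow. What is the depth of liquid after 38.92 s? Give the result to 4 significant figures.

1.418 m

A dh/dt = −Q_out = −0.04314 √h.
Separate and integrate: 2(√h − √h₀) = −(0.04314/A) t.
√h = √3.333 − 0.04314·38.92/(2·1.322) = 1.82565 − 0.635026 = 1.19062.
h = 1.19062² = 1.41759 m.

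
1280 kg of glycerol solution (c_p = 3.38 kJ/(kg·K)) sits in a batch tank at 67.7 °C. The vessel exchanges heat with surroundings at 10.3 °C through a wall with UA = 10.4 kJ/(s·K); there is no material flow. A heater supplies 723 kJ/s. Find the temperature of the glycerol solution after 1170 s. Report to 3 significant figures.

Lumped-capacitance energy balance: M c_p dT/dt = UA(T_amb − T) + Q̇.
dT/dt = (T_ss − T)/τ with T_ss = T_amb + Q̇/UA = 10.3 + 723/10.4 = 79.819 °C, τ = M c_p/UA = 1280·3.38/10.4 = 416.00 s.
This is linear first-order; T(t) = T_ss + (T₀ − T_ss) e^(−t/τ).
T(1170) = 79.819 + (-12.119)·0.060055 = 79.091 °C.

79.1 °C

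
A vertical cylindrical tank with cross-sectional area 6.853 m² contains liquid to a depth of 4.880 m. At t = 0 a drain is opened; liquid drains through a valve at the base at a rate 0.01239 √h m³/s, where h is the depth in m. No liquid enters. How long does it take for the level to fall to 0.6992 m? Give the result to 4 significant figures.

A dh/dt = −Q_out = −0.01239 √h.
∫ h^(−1/2) dh = −(0.01239/A) ∫ dt, giving 2√h = 2√h₀ − (0.01239/A) t.
t = 2A(√h₀ − √h)/0.01239 = 2·6.853·(√4.880 − √0.6992)/0.01239
  = 13.7060 × (2.20907 − 0.836182) / 0.01239 = 1518.71 s.

1519 s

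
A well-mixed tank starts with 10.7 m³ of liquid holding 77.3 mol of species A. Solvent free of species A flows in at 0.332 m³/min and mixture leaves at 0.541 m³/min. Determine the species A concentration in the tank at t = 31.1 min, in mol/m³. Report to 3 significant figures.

1.64 mol/m³

Total volume: dV/dt = Q_in − Q_out = -0.20900 m³/min, so V(t) = 10.7 − 0.20900 t and V(31.1) = 4.2001 m³.
Species balance (pure solvent in): dm/dt = −Q_out · m/V(t).
dm/m = −Q_out dt/(V₀ − 0.20900 t); integrating gives ln(m/m₀) = −(Q_out/(Q_in−Q_out)) ln(V/V₀).
m = m₀ (V₀/V)^(Q_out/(Q_in−Q_out)) = 77.3 × (10.7/4.2001)^(-2.5885) = 6.8694 mol.
C = m/V = 6.8694/4.2001 = 1.6355 mol/m³.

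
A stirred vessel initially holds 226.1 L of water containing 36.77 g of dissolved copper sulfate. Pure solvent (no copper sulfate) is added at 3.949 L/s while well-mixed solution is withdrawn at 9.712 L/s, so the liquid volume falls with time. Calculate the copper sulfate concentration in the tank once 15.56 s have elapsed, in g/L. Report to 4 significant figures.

Total volume: dV/dt = Q_in − Q_out = -5.76300 L/s, so V(t) = 226.1 − 5.76300 t and V(15.56) = 136.428 L.
No copper sulfate enters, so dm/dt = −Q_out · (m/V).
Separate: dm/m = −Q_out dt/V(t) ⇒ ln(m/m₀) = −(Q_out/(Q_in−Q_out)) ln(V/V₀).
m = m₀ (V₀/V)^(Q_out/(Q_in−Q_out)) = 36.77 × (226.1/136.428)^(-1.68523) = 15.6948 g.
C = m/V = 15.6948/136.428 = 0.115041 g/L.

0.1150 g/L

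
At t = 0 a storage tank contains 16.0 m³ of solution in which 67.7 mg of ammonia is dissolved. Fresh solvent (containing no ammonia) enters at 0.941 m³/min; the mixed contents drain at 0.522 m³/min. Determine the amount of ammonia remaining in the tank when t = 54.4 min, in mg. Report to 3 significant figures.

Let m(t) be the amount of ammonia. Volume: V(t) = V₀ + (Q_in − Q_out) t = 16.0 + 0.41900 t; V(54.4) = 38.794 m³.
Species balance (pure solvent in): dm/dt = −Q_out · m/V(t).
Separate: dm/m = −Q_out dt/V(t) ⇒ ln(m/m₀) = −(Q_out/(Q_in−Q_out)) ln(V/V₀).
m = m₀ (V₀/V)^(Q_out/(Q_in−Q_out)) = 67.7 × (16.0/38.794)^(1.2458) = 22.459 mg.

22.5 mg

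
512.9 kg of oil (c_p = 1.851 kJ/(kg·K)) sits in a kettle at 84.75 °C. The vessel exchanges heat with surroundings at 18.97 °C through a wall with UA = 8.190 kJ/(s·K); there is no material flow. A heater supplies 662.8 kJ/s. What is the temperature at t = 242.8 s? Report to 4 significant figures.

M c_p dT/dt = −UA(T − T_amb) + Q̇.
dT/dt = (T_ss − T)/τ with T_ss = T_amb + Q̇/UA = 18.97 + 662.8/8.190 = 99.8980 °C, τ = M c_p/UA = 512.9·1.851/8.190 = 115.919 s.
Solution: T(t) = T_ss + (T₀ − T_ss) e^(−t/τ).
T(242.8) = 99.8980 + (-15.1480)·0.123124 = 98.0329 °C.

98.03 °C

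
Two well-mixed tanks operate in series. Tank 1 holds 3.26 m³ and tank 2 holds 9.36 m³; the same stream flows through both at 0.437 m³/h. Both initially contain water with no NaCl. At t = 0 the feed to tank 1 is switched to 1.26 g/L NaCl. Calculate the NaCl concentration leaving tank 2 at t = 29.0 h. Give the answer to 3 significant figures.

0.775 g/L

Each tank obeys Vᵢ dCᵢ/dt = Q(Cᵢ₋₁ − Cᵢ), so τᵢ = Vᵢ/Q.
τ₁ = 3.26/0.437 = 7.4600 h; τ₂ = 9.36/0.437 = 21.419 h.
Solving the cascade with C₁(0)=C₂(0)=0 gives C₂(t) = C_in[1 − (τ₁ e^(−t/τ₁) − τ₂ e^(−t/τ₂))/(τ₁ − τ₂)].
At t = 29.0: e^(−t/τ₁) = 0.020498, e^(−t/τ₂) = 0.25822.
C₂ = 1.26·[1 − (7.4600·0.020498 − 21.419·0.25822)/(-13.959)] = 1.26·0.61474 = 0.77457 g/L.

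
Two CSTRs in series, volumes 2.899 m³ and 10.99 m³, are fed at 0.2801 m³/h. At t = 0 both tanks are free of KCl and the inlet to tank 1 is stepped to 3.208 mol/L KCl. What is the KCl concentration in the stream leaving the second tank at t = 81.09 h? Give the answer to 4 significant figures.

2.657 mol/L

Time constants: τᵢ = Vᵢ/Q for each well-mixed tank.
τ₁ = 2.899/0.2801 = 10.3499 h; τ₂ = 10.99/0.2801 = 39.2360 h.
Solving the cascade with C₁(0)=C₂(0)=0 gives C₂(t) = C_in[1 − (τ₁ e^(−t/τ₁) − τ₂ e^(−t/τ₂))/(τ₁ − τ₂)].
At t = 81.09: e^(−t/τ₁) = 0.000395691, e^(−t/τ₂) = 0.126600.
C₂ = 3.208·[1 − (10.3499·0.000395691 − 39.2360·0.126600)/(-28.8861)] = 3.208·0.828181 = 2.65681 mol/L.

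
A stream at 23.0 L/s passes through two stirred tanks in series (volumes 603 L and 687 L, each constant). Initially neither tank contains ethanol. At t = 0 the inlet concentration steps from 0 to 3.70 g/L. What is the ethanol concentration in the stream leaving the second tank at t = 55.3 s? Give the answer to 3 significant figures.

2.17 g/L

Each tank obeys Vᵢ dCᵢ/dt = Q(Cᵢ₋₁ − Cᵢ), so τᵢ = Vᵢ/Q.
τ₁ = 603/23.0 = 26.217 s; τ₂ = 687/23.0 = 29.870 s.
Solving the cascade with C₁(0)=C₂(0)=0 gives C₂(t) = C_in[1 − (τ₁ e^(−t/τ₁) − τ₂ e^(−t/τ₂))/(τ₁ − τ₂)].
At t = 55.3: e^(−t/τ₁) = 0.12132, e^(−t/τ₂) = 0.15702.
C₂ = 3.70·[1 − (26.217·0.12132 − 29.870·0.15702)/(-3.6522)] = 3.70·0.58674 = 2.1709 g/L.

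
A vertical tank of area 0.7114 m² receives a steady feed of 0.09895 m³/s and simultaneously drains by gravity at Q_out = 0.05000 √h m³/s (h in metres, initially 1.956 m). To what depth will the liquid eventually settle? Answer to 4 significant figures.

3.916 m

Volume balance on the tank: A dh/dt = Q_in − 0.05000 √h. At steady state dh/dt = 0:
Q_in = 0.05000 √h_ss ⇒ √h_ss = 0.09895/0.05000 = 1.97900.
h_ss = 1.97900² = 3.91644 m. (Since h₀ = 1.956 m < h_ss, the level will rise toward this value.)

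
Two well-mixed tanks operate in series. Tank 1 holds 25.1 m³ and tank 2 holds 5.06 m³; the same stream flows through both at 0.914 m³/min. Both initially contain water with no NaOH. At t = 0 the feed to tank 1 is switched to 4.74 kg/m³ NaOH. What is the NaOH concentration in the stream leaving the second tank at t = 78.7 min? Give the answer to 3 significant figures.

4.40 kg/m³

Species balance on tank i: dCᵢ/dt = (Cᵢ₋₁ − Cᵢ)/τᵢ with τᵢ = Vᵢ/Q.
τ₁ = 25.1/0.914 = 27.462 min; τ₂ = 5.06/0.914 = 5.5361 min.
Solving the cascade with C₁(0)=C₂(0)=0 gives C₂(t) = C_in[1 − (τ₁ e^(−t/τ₁) − τ₂ e^(−t/τ₂))/(τ₁ − τ₂)].
At t = 78.7: e^(−t/τ₁) = 0.056937, e^(−t/τ₂) = 6.7015e-07.
C₂ = 4.74·[1 − (27.462·0.056937 − 5.5361·6.7015e-07)/(21.926)] = 4.74·0.92869 = 4.4020 kg/m³.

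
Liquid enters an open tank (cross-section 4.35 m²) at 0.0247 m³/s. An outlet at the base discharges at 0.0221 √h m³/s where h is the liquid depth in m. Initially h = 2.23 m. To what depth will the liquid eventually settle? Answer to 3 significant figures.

Level balance: A dh/dt = 0.0247 − 0.0221 √h. Setting dh/dt = 0:
Q_in = 0.0221 √h_ss ⇒ √h_ss = 0.0247/0.0221 = 1.1176.
h_ss = 1.1176² = 1.2491 m. (Since h₀ = 2.23 m > h_ss, the level will fall toward this value.)

1.25 m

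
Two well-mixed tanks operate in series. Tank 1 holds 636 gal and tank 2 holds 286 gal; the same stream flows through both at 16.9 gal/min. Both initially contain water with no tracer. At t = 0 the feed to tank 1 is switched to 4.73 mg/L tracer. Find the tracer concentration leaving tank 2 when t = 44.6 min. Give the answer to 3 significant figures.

Species balance on tank i: dCᵢ/dt = (Cᵢ₋₁ − Cᵢ)/τᵢ with τᵢ = Vᵢ/Q.
τ₁ = 636/16.9 = 37.633 min; τ₂ = 286/16.9 = 16.923 min.
Tank 1: C₁ = C_in(1 − e^(−t/τ₁)). Tank 2 (τ₁ ≠ τ₂): C₂ = C_in[1 − (τ₁ e^(−t/τ₁) − τ₂ e^(−t/τ₂))/(τ₁ − τ₂)].
At t = 44.6: e^(−t/τ₁) = 0.30571, e^(−t/τ₂) = 0.071686.
C₂ = 4.73·[1 − (37.633·0.30571 − 16.923·0.071686)/(20.710)] = 4.73·0.50306 = 2.3795 mg/L.

2.38 mg/L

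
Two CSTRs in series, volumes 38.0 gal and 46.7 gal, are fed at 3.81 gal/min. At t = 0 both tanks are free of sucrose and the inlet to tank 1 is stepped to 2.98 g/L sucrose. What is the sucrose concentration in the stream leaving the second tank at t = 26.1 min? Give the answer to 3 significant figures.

2.03 g/L

Time constants: τᵢ = Vᵢ/Q for each well-mixed tank.
τ₁ = 38.0/3.81 = 9.9738 min; τ₂ = 46.7/3.81 = 12.257 min.
Tank 1: C₁ = C_in(1 − e^(−t/τ₁)). Tank 2 (τ₁ ≠ τ₂): C₂ = C_in[1 − (τ₁ e^(−t/τ₁) − τ₂ e^(−t/τ₂))/(τ₁ − τ₂)].
At t = 26.1: e^(−t/τ₁) = 0.073031, e^(−t/τ₂) = 0.11891.
C₂ = 2.98·[1 − (9.9738·0.073031 − 12.257·0.11891)/(-2.2835)] = 2.98·0.68068 = 2.0284 g/L.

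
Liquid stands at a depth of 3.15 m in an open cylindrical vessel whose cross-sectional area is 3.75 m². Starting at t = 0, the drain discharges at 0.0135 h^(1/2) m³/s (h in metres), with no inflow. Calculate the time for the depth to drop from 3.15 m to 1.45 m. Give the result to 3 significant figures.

317 s

With no inflow, A dh/dt = −0.0135 √h.
Separate and integrate: 2(√h − √h₀) = −(0.0135/A) t.
t = 2A(√h₀ − √h)/0.0135 = 2·3.75·(√3.15 − √1.45)/0.0135
  = 7.5000 × (1.7748 − 1.2042) / 0.0135 = 317.04 s.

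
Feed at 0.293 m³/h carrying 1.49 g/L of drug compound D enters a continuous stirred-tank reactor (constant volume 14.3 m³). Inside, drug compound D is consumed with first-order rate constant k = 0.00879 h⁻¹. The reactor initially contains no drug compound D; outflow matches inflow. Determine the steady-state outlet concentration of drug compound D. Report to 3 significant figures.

V dC/dt = Q(C_in − C) − k V C.
At steady state: 0 = Q C_in − (Q + kV) C_ss, so C_ss = Q C_in/(Q + kV).
C_ss = 0.293·1.49/(0.293 + 0.00879·14.3) = 0.43657/0.41870 = 1.0427 g/L.

1.04 g/L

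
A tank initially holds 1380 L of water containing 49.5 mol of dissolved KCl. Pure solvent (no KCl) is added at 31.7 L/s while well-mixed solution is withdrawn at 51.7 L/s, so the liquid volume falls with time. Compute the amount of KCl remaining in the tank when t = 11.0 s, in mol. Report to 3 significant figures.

Let m(t) be the amount of KCl. Volume: V(t) = V₀ + (Q_in − Q_out) t = 1380 − 20.000 t; V(11.0) = 1160.0 L.
No KCl enters, so dm/dt = −Q_out · (m/V).
Separate: dm/m = −Q_out dt/V(t) ⇒ ln(m/m₀) = −(Q_out/(Q_in−Q_out)) ln(V/V₀).
m = m₀ (V₀/V)^(Q_out/(Q_in−Q_out)) = 49.5 × (1380/1160.0)^(-2.5850) = 31.597 mol.

31.6 mol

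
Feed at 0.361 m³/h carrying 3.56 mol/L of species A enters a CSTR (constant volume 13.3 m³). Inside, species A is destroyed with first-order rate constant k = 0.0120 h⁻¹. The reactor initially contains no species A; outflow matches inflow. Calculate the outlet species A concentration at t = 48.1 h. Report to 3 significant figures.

Species balance: V dC/dt = Q C_in − Q C − k V C.
This is linear with rate a = Q/V + k = 0.039143 h⁻¹.
C_ss = Q C_in/(Q + kV) = 2.4686 mol/L; C(t) = C_ss + (C₀ − C_ss) e^(−a t).
C(48.1) = 2.4686 + (-2.4686)·e^(−0.039143·48.1) = 2.4686 + (-2.4686)·0.15217 = 2.0930 mol/L.

2.09 mol/L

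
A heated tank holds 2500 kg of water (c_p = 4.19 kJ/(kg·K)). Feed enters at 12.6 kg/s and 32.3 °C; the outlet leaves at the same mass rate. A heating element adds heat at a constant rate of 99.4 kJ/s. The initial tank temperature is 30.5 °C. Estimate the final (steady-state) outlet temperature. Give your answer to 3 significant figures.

Heat balance on the well-mixed liquid: M c_p dT/dt = ṁ c_p (T_in − T) + 99.4.
At steady state dT/dt = 0 ⇒ T_ss = T_in + Q̇/(ṁ c_p) = 32.3 + 99.4/(12.6·4.19) = 34.183 °C.

34.2 °C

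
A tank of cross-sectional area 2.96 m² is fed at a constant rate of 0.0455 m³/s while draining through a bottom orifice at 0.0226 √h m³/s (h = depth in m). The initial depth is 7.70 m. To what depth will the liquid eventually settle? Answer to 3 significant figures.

4.05 m

A dh/dt = Q_in − 0.0226 √h. Steady state requires inflow = outflow:
Q_in = 0.0226 √h_ss ⇒ √h_ss = 0.0455/0.0226 = 2.0133.
h_ss = 2.0133² = 4.0533 m. (Since h₀ = 7.70 m > h_ss, the level will fall toward this value.)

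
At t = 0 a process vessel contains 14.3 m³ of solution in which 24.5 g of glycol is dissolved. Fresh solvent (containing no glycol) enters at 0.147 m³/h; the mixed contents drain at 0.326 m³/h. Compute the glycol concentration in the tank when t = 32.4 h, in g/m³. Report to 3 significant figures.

Let m(t) be the amount of glycol. Volume: V(t) = V₀ + (Q_in − Q_out) t = 14.3 − 0.17900 t; V(32.4) = 8.5004 m³.
No glycol enters, so dm/dt = −Q_out · (m/V).
Separate: dm/m = −Q_out dt/V(t) ⇒ ln(m/m₀) = −(Q_out/(Q_in−Q_out)) ln(V/V₀).
m = m₀ (V₀/V)^(Q_out/(Q_in−Q_out)) = 24.5 × (14.3/8.5004)^(-1.8212) = 9.5007 g.
C = m/V = 9.5007/8.5004 = 1.1177 g/m³.

1.12 g/m³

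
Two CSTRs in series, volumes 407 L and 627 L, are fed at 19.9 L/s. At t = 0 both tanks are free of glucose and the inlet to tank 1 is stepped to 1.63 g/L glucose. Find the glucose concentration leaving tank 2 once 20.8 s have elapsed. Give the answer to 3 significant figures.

0.320 g/L

Time constants: τᵢ = Vᵢ/Q for each well-mixed tank.
τ₁ = 407/19.9 = 20.452 s; τ₂ = 627/19.9 = 31.508 s.
Tank 1: C₁ = C_in(1 − e^(−t/τ₁)). Tank 2 (τ₁ ≠ τ₂): C₂ = C_in[1 − (τ₁ e^(−t/τ₁) − τ₂ e^(−t/τ₂))/(τ₁ − τ₂)].
At t = 20.8: e^(−t/τ₁) = 0.36168, e^(−t/τ₂) = 0.51677.
C₂ = 1.63·[1 − (20.452·0.36168 − 31.508·0.51677)/(-11.055)] = 1.63·0.19631 = 0.31999 g/L.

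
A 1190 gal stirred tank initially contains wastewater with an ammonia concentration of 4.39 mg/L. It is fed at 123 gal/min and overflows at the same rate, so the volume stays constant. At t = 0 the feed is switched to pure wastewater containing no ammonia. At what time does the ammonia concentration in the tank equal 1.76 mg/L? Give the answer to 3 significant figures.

8.84 min

Transient balance on the dissolved component: V dC/dt = Q(C_in − C), so τ = V/Q = 9.6748 min.
C(t) = C_in + (C₀ − C_in) e^(−t/τ). Set C = 1.76 and solve for t:
e^(−t/τ) = (C − C_in)/(C₀ − C_in) = (1.76 − 0)/(4.39 − 0) = 0.40091
t = −τ ln(…) = 9.6748 × 0.91402 = 8.8429 min.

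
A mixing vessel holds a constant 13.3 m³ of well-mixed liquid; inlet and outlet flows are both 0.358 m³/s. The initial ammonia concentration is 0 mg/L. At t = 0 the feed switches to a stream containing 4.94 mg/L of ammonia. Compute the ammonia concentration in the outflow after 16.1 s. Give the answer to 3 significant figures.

1.74 mg/L

Accumulation = in − out for the solute gives V dC/dt = Q(C_in − C).
Time constant τ = V/Q = 13.3/0.358 = 37.151 s.
Integrating: C(t) = C_in + (C₀ − C_in) e^(−t/τ).
C(16.1) = 4.94 + (0 − 4.94)·e^(−16.1/37.151) = 4.94 + (-4.9400)·0.64832 = 1.7373 mg/L.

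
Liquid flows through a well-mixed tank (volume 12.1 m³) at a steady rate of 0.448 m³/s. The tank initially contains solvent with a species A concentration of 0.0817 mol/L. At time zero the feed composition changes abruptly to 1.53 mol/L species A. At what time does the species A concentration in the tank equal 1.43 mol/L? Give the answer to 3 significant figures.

72.2 s

Species balance: V dC/dt = Q(C_in − C) ⇒ τ = V/Q = 27.009 s.
C(t) = C_in + (C₀ − C_in) e^(−t/τ). Set C = 1.43 and solve for t:
e^(−t/τ) = (C − C_in)/(C₀ − C_in) = (1.43 − 1.53)/(0.0817 − 1.53) = 0.069046
t = −τ ln(…) = 27.009 × 2.6730 = 72.194 s.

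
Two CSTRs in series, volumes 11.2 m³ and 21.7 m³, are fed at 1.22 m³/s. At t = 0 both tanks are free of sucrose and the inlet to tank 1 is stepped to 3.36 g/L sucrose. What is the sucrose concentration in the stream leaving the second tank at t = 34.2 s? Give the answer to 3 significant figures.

2.43 g/L

Species balance on tank i: dCᵢ/dt = (Cᵢ₋₁ − Cᵢ)/τᵢ with τᵢ = Vᵢ/Q.
τ₁ = 11.2/1.22 = 9.1803 s; τ₂ = 21.7/1.22 = 17.787 s.
Tank 1: C₁ = C_in(1 − e^(−t/τ₁)). Tank 2 (τ₁ ≠ τ₂): C₂ = C_in[1 − (τ₁ e^(−t/τ₁) − τ₂ e^(−t/τ₂))/(τ₁ − τ₂)].
At t = 34.2: e^(−t/τ₁) = 0.024104, e^(−t/τ₂) = 0.14620.
C₂ = 3.36·[1 − (9.1803·0.024104 − 17.787·0.14620)/(-8.6066)] = 3.36·0.72356 = 2.4312 g/L.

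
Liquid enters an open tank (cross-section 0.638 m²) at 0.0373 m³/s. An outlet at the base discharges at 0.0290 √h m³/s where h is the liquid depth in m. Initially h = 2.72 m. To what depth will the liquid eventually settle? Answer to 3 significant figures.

A dh/dt = Q_in − 0.0290 √h. Steady state requires inflow = outflow:
Q_in = 0.0290 √h_ss ⇒ √h_ss = 0.0373/0.0290 = 1.2862.
h_ss = 1.2862² = 1.6543 m. (Since h₀ = 2.72 m > h_ss, the level will fall toward this value.)

1.65 m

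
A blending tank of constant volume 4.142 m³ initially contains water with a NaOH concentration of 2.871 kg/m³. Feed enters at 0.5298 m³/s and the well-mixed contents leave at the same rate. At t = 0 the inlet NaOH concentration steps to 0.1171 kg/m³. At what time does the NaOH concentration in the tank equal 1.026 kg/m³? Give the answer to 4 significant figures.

Unsteady species balance (constant V, well mixed): V dC/dt = Q(C_in − C), so τ = V/Q = 7.81804 s.
C(t) = C_in + (C₀ − C_in) e^(−t/τ). Set C = 1.026 and solve for t:
e^(−t/τ) = (C − C_in)/(C₀ − C_in) = (1.026 − 0.1171)/(2.871 − 0.1171) = 0.330041
t = −τ ln(…) = 7.81804 × 1.10854 = 8.66660 s.

8.667 s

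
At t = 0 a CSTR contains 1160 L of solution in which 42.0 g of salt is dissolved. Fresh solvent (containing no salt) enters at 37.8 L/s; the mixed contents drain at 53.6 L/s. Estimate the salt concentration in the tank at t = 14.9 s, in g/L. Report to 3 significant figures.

0.0210 g/L

Total volume: dV/dt = Q_in − Q_out = -15.800 L/s, so V(t) = 1160 − 15.800 t and V(14.9) = 924.58 L.
Species balance (pure solvent in): dm/dt = −Q_out · m/V(t).
Separate: dm/m = −Q_out dt/V(t) ⇒ ln(m/m₀) = −(Q_out/(Q_in−Q_out)) ln(V/V₀).
m = m₀ (V₀/V)^(Q_out/(Q_in−Q_out)) = 42.0 × (1160/924.58)^(-3.3924) = 19.456 g.
C = m/V = 19.456/924.58 = 0.021043 g/L.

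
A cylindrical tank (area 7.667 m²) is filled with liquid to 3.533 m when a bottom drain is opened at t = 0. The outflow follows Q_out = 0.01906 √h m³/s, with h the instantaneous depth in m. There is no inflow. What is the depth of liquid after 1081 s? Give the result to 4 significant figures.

0.2872 m

A dh/dt = −Q_out = −0.01906 √h.
∫ h^(−1/2) dh = −(0.01906/A) ∫ dt, giving 2√h = 2√h₀ − (0.01906/A) t.
√h = √3.533 − 0.01906·1081/(2·7.667) = 1.87963 − 1.34367 = 0.535956.
h = 0.535956² = 0.287249 m.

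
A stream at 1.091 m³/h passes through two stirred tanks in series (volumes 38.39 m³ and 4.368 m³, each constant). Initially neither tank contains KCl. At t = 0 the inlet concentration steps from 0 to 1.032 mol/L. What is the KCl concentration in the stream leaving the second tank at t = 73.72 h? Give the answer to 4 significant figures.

Time constants: τᵢ = Vᵢ/Q for each well-mixed tank.
τ₁ = 38.39/1.091 = 35.1879 h; τ₂ = 4.368/1.091 = 4.00367 h.
Solving the cascade with C₁(0)=C₂(0)=0 gives C₂(t) = C_in[1 − (τ₁ e^(−t/τ₁) − τ₂ e^(−t/τ₂))/(τ₁ − τ₂)].
At t = 73.72: e^(−t/τ₁) = 0.123066, e^(−t/τ₂) = 1.00759e-08.
C₂ = 1.032·[1 − (35.1879·0.123066 − 4.00367·1.00759e-08)/(31.1842)] = 1.032·0.861134 = 0.888691 mol/L.

0.8887 mol/L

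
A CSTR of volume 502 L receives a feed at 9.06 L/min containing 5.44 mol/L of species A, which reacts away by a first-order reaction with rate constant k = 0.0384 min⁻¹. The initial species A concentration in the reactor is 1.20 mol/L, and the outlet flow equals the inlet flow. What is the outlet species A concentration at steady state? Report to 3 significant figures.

1.74 mol/L

V dC/dt = Q(C_in − C) − k V C.
At steady state: 0 = Q C_in − (Q + kV) C_ss, so C_ss = Q C_in/(Q + kV).
C_ss = 9.06·5.44/(9.06 + 0.0384·502) = 49.286/28.337 = 1.7393 mol/L.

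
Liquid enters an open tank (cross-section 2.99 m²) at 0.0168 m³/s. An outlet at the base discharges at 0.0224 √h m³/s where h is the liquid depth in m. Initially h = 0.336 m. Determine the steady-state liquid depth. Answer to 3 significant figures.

A dh/dt = Q_in − 0.0224 √h. Steady state requires inflow = outflow:
Q_in = 0.0224 √h_ss ⇒ √h_ss = 0.0168/0.0224 = 0.75000.
h_ss = 0.75000² = 0.56250 m. (Since h₀ = 0.336 m < h_ss, the level will rise toward this value.)

0.562 m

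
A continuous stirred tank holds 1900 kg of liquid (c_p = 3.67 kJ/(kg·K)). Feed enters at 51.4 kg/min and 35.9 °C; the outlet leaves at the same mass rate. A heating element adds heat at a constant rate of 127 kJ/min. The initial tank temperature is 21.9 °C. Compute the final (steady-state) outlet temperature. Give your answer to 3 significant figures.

M c_p dT/dt = ṁ c_p (T_in − T) + Q̇.
At steady state dT/dt = 0 ⇒ T_ss = T_in + Q̇/(ṁ c_p) = 35.9 + 127/(51.4·3.67) = 36.573 °C.

36.6 °C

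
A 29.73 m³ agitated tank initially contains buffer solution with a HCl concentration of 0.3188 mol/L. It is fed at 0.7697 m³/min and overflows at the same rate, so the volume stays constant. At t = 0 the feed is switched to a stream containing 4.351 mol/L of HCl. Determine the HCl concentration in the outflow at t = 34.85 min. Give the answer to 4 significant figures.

Species balance on the tank: V dC/dt = Q(C_in − C).
Rewrite as dC/dt + C/τ = C_in/τ, τ = V/Q = 38.6254 min.
Integrating: C(t) = C_in + (C₀ − C_in) e^(−t/τ).
C(34.85) = 4.351 + (0.3188 − 4.351)·e^(−34.85/38.6254) = 4.351 + (-4.03220)·0.405654 = 2.71532 mol/L.

2.715 mol/L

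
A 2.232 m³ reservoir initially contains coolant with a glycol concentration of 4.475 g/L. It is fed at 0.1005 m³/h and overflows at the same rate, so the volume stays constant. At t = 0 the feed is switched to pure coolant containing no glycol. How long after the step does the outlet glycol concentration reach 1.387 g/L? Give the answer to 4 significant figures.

26.01 h

Mass balance on the solute (V constant): V dC/dt = Q(C_in − C), so τ = V/Q = 22.2090 h.
C(t) = C_in + (C₀ − C_in) e^(−t/τ). Set C = 1.387 and solve for t:
e^(−t/τ) = (C − C_in)/(C₀ − C_in) = (1.387 − 0)/(4.475 − 0) = 0.309944
t = −τ ln(…) = 22.2090 × 1.17136 = 26.0148 h.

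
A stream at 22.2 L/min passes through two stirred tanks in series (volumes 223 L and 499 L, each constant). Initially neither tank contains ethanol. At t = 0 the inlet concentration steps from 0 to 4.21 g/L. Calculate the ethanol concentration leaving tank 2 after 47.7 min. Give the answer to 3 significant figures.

Each tank obeys Vᵢ dCᵢ/dt = Q(Cᵢ₋₁ − Cᵢ), so τᵢ = Vᵢ/Q.
τ₁ = 223/22.2 = 10.045 min; τ₂ = 499/22.2 = 22.477 min.
Tank 1: C₁ = C_in(1 − e^(−t/τ₁)). Tank 2 (τ₁ ≠ τ₂): C₂ = C_in[1 − (τ₁ e^(−t/τ₁) − τ₂ e^(−t/τ₂))/(τ₁ − τ₂)].
At t = 47.7: e^(−t/τ₁) = 0.0086637, e^(−t/τ₂) = 0.11978.
C₂ = 4.21·[1 − (10.045·0.0086637 − 22.477·0.11978)/(-12.432)] = 4.21·0.79045 = 3.3278 g/L.

3.33 g/L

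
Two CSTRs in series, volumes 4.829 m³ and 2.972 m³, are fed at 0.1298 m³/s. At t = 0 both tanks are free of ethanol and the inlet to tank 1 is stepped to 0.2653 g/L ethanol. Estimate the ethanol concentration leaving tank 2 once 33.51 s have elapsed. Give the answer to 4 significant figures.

Species balance on tank i: dCᵢ/dt = (Cᵢ₋₁ − Cᵢ)/τᵢ with τᵢ = Vᵢ/Q.
τ₁ = 4.829/0.1298 = 37.2034 s; τ₂ = 2.972/0.1298 = 22.8968 s.
Tank 1: C₁ = C_in(1 − e^(−t/τ₁)). Tank 2 (τ₁ ≠ τ₂): C₂ = C_in[1 − (τ₁ e^(−t/τ₁) − τ₂ e^(−t/τ₂))/(τ₁ − τ₂)].
At t = 33.51: e^(−t/τ₁) = 0.406275, e^(−t/τ₂) = 0.231419.
C₂ = 0.2653·[1 − (37.2034·0.406275 − 22.8968·0.231419)/(14.3066)] = 0.2653·0.313879 = 0.0832722 g/L.

0.08327 g/L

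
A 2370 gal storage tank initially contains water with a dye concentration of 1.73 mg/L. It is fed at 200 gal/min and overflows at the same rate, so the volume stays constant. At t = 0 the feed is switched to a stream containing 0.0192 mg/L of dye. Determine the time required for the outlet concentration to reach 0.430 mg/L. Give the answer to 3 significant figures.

16.9 min

Accumulation = in − out for the solute gives V dC/dt = Q(C_in − C), so τ = V/Q = 11.850 min.
C(t) = C_in + (C₀ − C_in) e^(−t/τ). Set C = 0.430 and solve for t:
e^(−t/τ) = (C − C_in)/(C₀ − C_in) = (0.430 − 0.0192)/(1.73 − 0.0192) = 0.24012
t = −τ ln(…) = 11.850 × 1.4266 = 16.905 min.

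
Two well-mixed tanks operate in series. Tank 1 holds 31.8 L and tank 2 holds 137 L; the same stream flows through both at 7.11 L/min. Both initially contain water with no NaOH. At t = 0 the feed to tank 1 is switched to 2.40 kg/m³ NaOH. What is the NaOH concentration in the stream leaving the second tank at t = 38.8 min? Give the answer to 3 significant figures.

Time constants: τᵢ = Vᵢ/Q for each well-mixed tank.
τ₁ = 31.8/7.11 = 4.4726 min; τ₂ = 137/7.11 = 19.269 min.
Tank 1: C₁ = C_in(1 − e^(−t/τ₁)). Tank 2 (τ₁ ≠ τ₂): C₂ = C_in[1 − (τ₁ e^(−t/τ₁) − τ₂ e^(−t/τ₂))/(τ₁ − τ₂)].
At t = 38.8: e^(−t/τ₁) = 0.00017079, e^(−t/τ₂) = 0.13350.
C₂ = 2.40·[1 − (4.4726·0.00017079 − 19.269·0.13350)/(-14.796)] = 2.40·0.82619 = 1.9829 kg/m³.

1.98 kg/m³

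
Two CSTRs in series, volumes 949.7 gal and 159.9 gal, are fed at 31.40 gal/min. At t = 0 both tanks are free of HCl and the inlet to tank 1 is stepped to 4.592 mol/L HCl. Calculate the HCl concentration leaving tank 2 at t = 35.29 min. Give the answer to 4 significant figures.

2.874 mol/L

Species balance on tank i: dCᵢ/dt = (Cᵢ₋₁ − Cᵢ)/τᵢ with τᵢ = Vᵢ/Q.
τ₁ = 949.7/31.40 = 30.2452 min; τ₂ = 159.9/31.40 = 5.09236 min.
Solving the cascade with C₁(0)=C₂(0)=0 gives C₂(t) = C_in[1 − (τ₁ e^(−t/τ₁) − τ₂ e^(−t/τ₂))/(τ₁ − τ₂)].
At t = 35.29: e^(−t/τ₁) = 0.311363, e^(−t/τ₂) = 0.000978007.
C₂ = 4.592·[1 − (30.2452·0.311363 − 5.09236·0.000978007)/(25.1529)] = 4.592·0.625798 = 2.87366 mol/L.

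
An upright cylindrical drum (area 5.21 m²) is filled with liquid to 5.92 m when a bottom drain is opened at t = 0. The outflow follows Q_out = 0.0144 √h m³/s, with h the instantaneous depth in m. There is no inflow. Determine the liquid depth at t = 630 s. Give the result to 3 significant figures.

2.44 m

With no inflow, A dh/dt = −0.0144 √h.
∫ h^(−1/2) dh = −(0.0144/A) ∫ dt, giving 2√h = 2√h₀ − (0.0144/A) t.
√h = √5.92 − 0.0144·630/(2·5.21) = 2.4331 − 0.87063 = 1.5625.
h = 1.5625² = 2.4413 m.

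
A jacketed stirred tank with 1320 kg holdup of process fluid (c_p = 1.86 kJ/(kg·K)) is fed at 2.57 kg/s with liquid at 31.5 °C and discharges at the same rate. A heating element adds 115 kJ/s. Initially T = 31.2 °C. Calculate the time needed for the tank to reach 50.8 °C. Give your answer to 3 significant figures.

M c_p dT/dt = ṁ c_p (T_in − T) + Q̇.
τ = M/ṁ = 513.62 s; T_ss = T_in + Q̇/(ṁ c_p) = 55.558 °C.
T(t) = T_ss + (T₀ − T_ss) e^(−t/τ). Set T = 50.8:
e^(−t/τ) = (50.8 − 55.558)/(31.2 − 55.558) = 0.19532
t = −513.62 · ln(0.19532) = 838.79 s.

839 s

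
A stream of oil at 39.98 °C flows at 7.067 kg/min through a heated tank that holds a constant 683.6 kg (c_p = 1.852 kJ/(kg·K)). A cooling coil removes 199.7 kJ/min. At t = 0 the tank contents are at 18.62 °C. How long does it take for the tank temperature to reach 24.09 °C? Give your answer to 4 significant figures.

M c_p dT/dt = ṁ c_p (T_in − T) − Q̇.
τ = M/ṁ = 96.7313 min; T_ss = T_in − Q̇/(ṁ c_p) = 24.7218 °C.
T(t) = T_ss + (T₀ − T_ss) e^(−t/τ). Set T = 24.09:
e^(−t/τ) = (24.09 − 24.7218)/(18.62 − 24.7218) = 0.103550
t = −96.7313 · ln(0.103550) = 219.358 min.

219.4 min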